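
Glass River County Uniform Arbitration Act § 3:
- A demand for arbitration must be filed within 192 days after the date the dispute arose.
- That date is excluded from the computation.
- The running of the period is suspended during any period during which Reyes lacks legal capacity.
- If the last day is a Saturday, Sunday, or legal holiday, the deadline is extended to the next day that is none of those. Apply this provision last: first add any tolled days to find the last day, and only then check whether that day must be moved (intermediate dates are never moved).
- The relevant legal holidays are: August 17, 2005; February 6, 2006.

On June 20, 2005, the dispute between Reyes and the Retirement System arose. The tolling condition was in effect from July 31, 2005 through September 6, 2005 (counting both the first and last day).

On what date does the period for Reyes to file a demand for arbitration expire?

February 7, 2006

192 days after June 20, 2005 is December 29, 2005.
From July 31, 2005 through September 6, 2005 inclusive is 38 days; tolling adds 38 days: December 29, 2005 + 38 days = February 5, 2006.
February 5, 2006 is Sunday; February 6, 2006 is a listed holiday. The next qualifying day is February 7, 2006.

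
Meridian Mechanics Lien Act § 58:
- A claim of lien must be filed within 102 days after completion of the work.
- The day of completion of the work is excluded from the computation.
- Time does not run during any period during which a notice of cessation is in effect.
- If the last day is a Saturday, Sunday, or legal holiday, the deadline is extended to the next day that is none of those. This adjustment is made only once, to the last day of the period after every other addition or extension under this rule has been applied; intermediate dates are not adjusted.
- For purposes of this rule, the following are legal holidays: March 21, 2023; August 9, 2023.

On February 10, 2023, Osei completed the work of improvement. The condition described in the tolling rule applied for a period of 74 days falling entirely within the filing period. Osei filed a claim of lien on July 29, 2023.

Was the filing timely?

Yes

102 days after February 10, 2023 is May 23, 2023.
Tolling adds 74 days: May 23, 2023 + 74 days = August 5, 2023.
August 5, 2023 is Saturday; August 6, 2023 is Sunday. The next qualifying day is August 7, 2023.
The deadline is August 7, 2023; the filing on July 29, 2023 is on or before that date.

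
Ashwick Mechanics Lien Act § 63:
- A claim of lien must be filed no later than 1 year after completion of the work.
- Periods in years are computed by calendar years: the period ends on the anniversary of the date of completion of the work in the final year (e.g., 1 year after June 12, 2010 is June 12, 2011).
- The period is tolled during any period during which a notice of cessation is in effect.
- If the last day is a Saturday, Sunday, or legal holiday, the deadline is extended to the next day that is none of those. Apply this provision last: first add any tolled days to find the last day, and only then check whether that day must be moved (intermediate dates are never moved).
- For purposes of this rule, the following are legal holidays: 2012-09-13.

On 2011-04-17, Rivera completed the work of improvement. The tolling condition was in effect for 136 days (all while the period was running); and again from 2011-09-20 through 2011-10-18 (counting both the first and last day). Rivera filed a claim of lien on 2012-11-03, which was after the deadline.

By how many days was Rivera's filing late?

1 year after 2011-04-17 is April 17, 2012.
Tolling adds 136 days: April 17, 2012 + 136 days = August 31, 2012.
From September 20, 2011 through October 18, 2011 inclusive is 29 days; tolling adds 29 days: August 31, 2012 + 29 days = September 29, 2012.
September 29, 2012 is Saturday; September 30, 2012 is Sunday. The next qualifying day is October 1, 2012.
The deadline is October 1, 2012; from October 1, 2012 to November 3, 2012 is 33 days.

33 days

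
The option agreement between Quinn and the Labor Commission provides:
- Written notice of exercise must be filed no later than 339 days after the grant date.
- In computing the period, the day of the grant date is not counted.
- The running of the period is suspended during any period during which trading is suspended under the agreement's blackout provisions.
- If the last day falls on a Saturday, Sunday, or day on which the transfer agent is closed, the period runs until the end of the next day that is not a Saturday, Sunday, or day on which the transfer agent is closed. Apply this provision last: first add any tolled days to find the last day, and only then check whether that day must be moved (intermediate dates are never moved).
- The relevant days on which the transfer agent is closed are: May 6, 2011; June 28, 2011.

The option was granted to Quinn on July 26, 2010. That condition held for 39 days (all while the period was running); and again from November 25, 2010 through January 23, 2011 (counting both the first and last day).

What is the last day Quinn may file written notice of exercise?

October 7, 2011

339 days after July 26, 2010 is June 30, 2011.
Tolling adds 39 days: June 30, 2011 + 39 days = August 8, 2011.
From November 25, 2010 through January 23, 2011 inclusive is 60 days; tolling adds 60 days: August 8, 2011 + 60 days = October 7, 2011.
October 7, 2011 is a Friday and not a day on which the transfer agent is closed, so no extension applies.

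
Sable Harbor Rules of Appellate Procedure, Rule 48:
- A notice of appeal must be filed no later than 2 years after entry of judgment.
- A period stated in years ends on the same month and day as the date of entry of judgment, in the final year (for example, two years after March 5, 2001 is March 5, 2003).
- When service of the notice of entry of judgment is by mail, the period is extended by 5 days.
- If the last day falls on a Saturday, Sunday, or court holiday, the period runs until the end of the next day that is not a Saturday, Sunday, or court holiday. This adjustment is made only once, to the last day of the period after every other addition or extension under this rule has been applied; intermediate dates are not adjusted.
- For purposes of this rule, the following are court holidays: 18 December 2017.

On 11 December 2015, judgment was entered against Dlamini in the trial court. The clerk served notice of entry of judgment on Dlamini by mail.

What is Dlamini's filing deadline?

2 years after 11 December 2015 is December 11, 2017.
Service was by mail, adding 5 days: December 11, 2017 + 5 days = December 16, 2017.
December 16, 2017 is Saturday; December 17, 2017 is Sunday; December 18, 2017 is a listed holiday. The next qualifying day is December 19, 2017.

December 19, 2017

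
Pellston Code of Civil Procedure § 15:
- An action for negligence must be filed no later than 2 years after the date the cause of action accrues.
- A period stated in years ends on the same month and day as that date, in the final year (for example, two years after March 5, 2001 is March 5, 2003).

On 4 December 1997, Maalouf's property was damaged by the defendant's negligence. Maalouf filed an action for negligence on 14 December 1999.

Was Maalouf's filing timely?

2 years after 4 December 1997 is December 4, 1999.
The deadline is December 4, 1999; the filing on December 14, 1999 is after that date.

No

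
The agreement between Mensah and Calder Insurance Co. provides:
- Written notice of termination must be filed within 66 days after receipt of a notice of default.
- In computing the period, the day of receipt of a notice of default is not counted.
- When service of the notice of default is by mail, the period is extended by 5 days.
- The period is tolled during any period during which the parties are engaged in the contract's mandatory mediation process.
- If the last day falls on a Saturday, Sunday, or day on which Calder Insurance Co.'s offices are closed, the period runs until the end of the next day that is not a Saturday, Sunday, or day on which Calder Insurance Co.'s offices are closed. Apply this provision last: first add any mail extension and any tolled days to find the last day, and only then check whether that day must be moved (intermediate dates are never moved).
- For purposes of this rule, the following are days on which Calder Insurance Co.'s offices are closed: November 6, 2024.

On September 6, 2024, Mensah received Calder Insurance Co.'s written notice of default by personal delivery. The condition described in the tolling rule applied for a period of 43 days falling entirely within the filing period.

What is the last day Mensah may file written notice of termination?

66 days after September 6, 2024 is November 11, 2024.
Service was not by mail, so no mail extension applies.
Tolling adds 43 days: November 11, 2024 + 43 days = December 24, 2024.
December 24, 2024 is a Tuesday and not a day on which Calder Insurance Co.'s offices are closed, so no extension applies.

December 24, 2024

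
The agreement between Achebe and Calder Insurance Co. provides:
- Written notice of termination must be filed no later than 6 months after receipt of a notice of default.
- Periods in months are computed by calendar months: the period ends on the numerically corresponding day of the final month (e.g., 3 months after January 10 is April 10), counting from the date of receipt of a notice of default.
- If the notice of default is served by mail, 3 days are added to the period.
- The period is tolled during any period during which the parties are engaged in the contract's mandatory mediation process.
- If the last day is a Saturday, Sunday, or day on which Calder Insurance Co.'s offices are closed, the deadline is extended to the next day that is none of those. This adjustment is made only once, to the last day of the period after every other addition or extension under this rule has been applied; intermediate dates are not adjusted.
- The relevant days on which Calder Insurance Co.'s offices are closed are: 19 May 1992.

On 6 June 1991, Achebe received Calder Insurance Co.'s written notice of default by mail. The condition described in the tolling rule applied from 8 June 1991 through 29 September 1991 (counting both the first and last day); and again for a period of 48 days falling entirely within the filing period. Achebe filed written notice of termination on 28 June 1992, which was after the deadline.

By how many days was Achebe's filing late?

6 months after 6 June 1991 is December 6, 1991.
Service was by mail, adding 3 days: December 6, 1991 + 3 days = December 9, 1991.
From June 8, 1991 through September 29, 1991 inclusive is 114 days; tolling adds 114 days: December 9, 1991 + 114 days = April 1, 1992.
Tolling adds 48 days: April 1, 1992 + 48 days = May 19, 1992.
May 19, 1992 is a listed holiday. The next qualifying day is May 20, 1992.
The deadline is May 20, 1992; from May 20, 1992 to June 28, 1992 is 39 days.

39 days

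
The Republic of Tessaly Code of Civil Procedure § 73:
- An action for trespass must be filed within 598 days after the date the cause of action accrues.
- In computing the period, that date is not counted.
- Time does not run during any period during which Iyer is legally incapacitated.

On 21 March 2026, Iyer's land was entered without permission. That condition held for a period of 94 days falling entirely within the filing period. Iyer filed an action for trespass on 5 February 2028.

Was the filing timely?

Yes

598 days after 21 March 2026 is November 9, 2027.
Tolling adds 94 days: November 9, 2027 + 94 days = February 11, 2028.
The deadline is February 11, 2028; the filing on February 5, 2028 is on or before that date.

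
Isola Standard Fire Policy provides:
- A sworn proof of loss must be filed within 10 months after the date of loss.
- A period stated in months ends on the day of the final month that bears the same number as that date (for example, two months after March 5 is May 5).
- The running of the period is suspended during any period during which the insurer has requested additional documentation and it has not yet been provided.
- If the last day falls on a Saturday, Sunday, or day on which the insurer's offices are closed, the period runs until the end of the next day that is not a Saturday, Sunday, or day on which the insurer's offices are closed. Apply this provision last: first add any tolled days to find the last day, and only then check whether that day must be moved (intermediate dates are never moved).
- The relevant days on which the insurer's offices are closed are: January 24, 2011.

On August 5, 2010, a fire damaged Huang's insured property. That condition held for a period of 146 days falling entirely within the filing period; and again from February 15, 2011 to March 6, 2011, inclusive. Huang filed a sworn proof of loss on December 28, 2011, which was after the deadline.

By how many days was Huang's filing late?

10 months after August 5, 2010 is June 5, 2011.
Tolling adds 146 days: June 5, 2011 + 146 days = October 29, 2011.
From February 15, 2011 through March 6, 2011 inclusive is 20 days; tolling adds 20 days: October 29, 2011 + 20 days = November 18, 2011.
November 18, 2011 is a Friday and not a day on which the insurer's offices are closed, so no extension applies.
The deadline is November 18, 2011; from November 18, 2011 to December 28, 2011 is 40 days.

40 days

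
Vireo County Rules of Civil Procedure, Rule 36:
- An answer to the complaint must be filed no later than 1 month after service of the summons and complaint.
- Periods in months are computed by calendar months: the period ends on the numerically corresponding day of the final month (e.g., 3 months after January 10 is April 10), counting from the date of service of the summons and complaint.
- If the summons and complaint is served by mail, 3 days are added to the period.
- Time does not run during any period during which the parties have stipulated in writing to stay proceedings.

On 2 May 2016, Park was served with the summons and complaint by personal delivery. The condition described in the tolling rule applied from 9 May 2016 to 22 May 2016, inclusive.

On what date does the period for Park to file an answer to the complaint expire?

1 month after 2 May 2016 is June 2, 2016.
Service was not by mail, so no mail extension applies.
From May 9, 2016 through May 22, 2016 inclusive is 14 days; tolling adds 14 days: June 2, 2016 + 14 days = June 16, 2016.

June 16, 2016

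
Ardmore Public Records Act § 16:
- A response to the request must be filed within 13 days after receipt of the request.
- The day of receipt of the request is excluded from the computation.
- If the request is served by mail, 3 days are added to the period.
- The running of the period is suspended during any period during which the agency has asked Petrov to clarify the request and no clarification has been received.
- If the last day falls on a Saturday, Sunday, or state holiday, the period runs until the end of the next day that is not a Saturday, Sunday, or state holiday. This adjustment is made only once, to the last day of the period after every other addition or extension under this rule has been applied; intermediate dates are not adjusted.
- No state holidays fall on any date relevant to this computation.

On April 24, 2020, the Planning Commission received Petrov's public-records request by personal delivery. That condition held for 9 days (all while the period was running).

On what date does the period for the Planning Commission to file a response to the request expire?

May 18, 2020

13 days after April 24, 2020 is May 7, 2020.
Service was not by mail, so no mail extension applies.
Tolling adds 9 days: May 7, 2020 + 9 days = May 16, 2020.
May 16, 2020 is Saturday; May 17, 2020 is Sunday. The next qualifying day is May 18, 2020.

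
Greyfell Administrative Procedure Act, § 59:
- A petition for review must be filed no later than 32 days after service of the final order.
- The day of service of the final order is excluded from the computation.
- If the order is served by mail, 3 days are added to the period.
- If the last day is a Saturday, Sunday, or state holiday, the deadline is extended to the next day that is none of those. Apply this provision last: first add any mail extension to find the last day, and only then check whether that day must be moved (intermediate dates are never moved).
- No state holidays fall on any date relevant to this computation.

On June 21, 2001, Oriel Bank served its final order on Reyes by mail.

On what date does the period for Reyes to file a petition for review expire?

July 26, 2001

32 days after June 21, 2001 is July 23, 2001.
Service was by mail, adding 3 days: July 23, 2001 + 3 days = July 26, 2001.
July 26, 2001 is a Thursday and not a state holiday, so no extension applies.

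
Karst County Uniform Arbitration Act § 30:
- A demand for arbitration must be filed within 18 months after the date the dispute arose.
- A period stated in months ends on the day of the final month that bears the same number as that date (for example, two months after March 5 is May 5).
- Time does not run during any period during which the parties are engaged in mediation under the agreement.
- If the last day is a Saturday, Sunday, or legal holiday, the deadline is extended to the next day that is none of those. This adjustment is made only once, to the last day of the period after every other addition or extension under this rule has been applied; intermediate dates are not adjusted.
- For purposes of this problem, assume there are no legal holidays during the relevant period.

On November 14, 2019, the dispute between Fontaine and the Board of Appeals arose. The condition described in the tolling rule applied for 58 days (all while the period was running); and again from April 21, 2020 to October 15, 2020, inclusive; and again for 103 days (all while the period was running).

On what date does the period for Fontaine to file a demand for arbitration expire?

18 months after November 14, 2019 is May 14, 2021.
Tolling adds 58 days: May 14, 2021 + 58 days = July 11, 2021.
From April 21, 2020 through October 15, 2020 inclusive is 178 days; tolling adds 178 days: July 11, 2021 + 178 days = January 5, 2022.
Tolling adds 103 days: January 5, 2022 + 103 days = April 18, 2022.
April 18, 2022 is a Monday and not a legal holiday, so no extension applies.

April 18, 2022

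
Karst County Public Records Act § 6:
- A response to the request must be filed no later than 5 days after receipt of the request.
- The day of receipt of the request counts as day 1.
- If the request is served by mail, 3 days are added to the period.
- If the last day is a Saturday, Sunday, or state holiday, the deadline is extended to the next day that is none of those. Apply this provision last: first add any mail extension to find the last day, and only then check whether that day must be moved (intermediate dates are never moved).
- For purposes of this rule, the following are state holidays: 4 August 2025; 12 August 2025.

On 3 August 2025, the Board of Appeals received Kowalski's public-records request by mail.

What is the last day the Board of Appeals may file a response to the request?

Counting 3 August 2025 as day 1, day 5 is August 7, 2025.
Service was by mail, adding 3 days: August 7, 2025 + 3 days = August 10, 2025.
August 10, 2025 is Sunday. The next qualifying day is August 11, 2025.

August 11, 2025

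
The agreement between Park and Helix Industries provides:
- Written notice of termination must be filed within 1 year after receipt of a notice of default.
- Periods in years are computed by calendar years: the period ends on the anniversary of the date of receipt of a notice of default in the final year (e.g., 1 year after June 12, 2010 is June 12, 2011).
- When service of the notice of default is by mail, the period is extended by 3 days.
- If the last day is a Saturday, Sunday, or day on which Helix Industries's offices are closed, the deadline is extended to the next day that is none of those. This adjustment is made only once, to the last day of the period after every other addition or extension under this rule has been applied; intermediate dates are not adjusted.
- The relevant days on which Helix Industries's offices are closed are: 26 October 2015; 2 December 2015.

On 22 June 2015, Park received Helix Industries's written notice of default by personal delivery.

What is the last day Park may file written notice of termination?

1 year after 22 June 2015 is June 22, 2016.
Service was not by mail, so no mail extension applies.
June 22, 2016 is a Wednesday and not a day on which Helix Industries's offices are closed, so no extension applies.

June 22, 2016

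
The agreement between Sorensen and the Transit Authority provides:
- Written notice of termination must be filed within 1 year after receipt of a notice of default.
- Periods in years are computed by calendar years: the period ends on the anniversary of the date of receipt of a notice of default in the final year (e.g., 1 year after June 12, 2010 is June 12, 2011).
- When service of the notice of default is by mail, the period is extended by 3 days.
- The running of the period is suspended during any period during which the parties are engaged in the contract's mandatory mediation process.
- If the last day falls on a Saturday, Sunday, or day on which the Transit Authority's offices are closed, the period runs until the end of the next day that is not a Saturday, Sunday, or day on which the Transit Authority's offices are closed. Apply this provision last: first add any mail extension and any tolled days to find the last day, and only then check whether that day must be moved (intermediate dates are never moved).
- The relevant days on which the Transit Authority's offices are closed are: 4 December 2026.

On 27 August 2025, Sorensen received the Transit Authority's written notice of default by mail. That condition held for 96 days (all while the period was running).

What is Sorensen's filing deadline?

December 7, 2026

1 year after 27 August 2025 is August 27, 2026.
Service was by mail, adding 3 days: August 27, 2026 + 3 days = August 30, 2026.
Tolling adds 96 days: August 30, 2026 + 96 days = December 4, 2026.
December 4, 2026 is a listed holiday; December 5, 2026 is Saturday; December 6, 2026 is Sunday. The next qualifying day is December 7, 2026.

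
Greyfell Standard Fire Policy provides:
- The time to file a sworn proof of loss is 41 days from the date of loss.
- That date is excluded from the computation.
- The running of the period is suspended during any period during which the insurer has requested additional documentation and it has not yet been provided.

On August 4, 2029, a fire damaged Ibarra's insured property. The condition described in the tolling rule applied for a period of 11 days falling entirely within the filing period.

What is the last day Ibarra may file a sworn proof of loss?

September 25, 2029

41 days after August 4, 2029 is September 14, 2029.
Tolling adds 11 days: September 14, 2029 + 11 days = September 25, 2029.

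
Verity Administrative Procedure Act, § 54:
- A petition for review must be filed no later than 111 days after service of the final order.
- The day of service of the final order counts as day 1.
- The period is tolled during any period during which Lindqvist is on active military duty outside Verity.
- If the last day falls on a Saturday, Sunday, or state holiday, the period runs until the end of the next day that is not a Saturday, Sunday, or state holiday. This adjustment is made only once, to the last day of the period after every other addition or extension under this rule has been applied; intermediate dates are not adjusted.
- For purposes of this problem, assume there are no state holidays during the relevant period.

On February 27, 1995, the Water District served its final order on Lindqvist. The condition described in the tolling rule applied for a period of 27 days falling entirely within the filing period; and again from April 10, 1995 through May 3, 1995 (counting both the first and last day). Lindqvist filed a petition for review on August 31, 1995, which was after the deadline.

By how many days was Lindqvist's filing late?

24 days

Counting February 27, 1995 as day 1, day 111 is June 17, 1995.
Tolling adds 27 days: June 17, 1995 + 27 days = July 14, 1995.
From April 10, 1995 through May 3, 1995 inclusive is 24 days; tolling adds 24 days: July 14, 1995 + 24 days = August 7, 1995.
August 7, 1995 is a Monday and not a state holiday, so no extension applies.
The deadline is August 7, 1995; from August 7, 1995 to August 31, 1995 is 24 days.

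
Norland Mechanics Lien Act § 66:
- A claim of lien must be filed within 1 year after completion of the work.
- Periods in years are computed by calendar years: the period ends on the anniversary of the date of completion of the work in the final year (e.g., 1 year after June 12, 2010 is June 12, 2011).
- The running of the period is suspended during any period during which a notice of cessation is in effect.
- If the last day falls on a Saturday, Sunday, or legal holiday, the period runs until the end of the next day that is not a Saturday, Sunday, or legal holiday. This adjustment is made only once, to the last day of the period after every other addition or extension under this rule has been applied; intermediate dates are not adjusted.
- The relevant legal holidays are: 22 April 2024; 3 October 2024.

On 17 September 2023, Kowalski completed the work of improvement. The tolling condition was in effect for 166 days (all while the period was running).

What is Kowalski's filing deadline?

March 3, 2025

1 year after 17 September 2023 is September 17, 2024.
Tolling adds 166 days: September 17, 2024 + 166 days = March 2, 2025.
March 2, 2025 is Sunday. The next qualifying day is March 3, 2025.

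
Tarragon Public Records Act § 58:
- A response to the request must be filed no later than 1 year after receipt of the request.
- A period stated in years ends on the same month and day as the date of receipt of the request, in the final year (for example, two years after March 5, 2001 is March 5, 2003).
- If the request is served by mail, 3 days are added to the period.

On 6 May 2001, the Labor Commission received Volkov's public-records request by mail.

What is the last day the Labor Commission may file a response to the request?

1 year after 6 May 2001 is May 6, 2002.
Service was by mail, adding 3 days: May 6, 2002 + 3 days = May 9, 2002.

May 9, 2002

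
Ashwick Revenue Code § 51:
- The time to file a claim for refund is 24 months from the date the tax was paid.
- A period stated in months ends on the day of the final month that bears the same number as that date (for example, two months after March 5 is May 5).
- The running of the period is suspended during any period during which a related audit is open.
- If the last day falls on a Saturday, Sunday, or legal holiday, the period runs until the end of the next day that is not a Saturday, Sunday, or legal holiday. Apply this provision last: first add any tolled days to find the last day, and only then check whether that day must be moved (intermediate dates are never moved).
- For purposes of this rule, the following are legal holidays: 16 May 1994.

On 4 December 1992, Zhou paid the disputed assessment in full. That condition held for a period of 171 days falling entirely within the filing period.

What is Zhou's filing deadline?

24 months after 4 December 1992 is December 4, 1994.
Tolling adds 171 days: December 4, 1994 + 171 days = May 24, 1995.
May 24, 1995 is a Wednesday and not a legal holiday, so no extension applies.

May 24, 1995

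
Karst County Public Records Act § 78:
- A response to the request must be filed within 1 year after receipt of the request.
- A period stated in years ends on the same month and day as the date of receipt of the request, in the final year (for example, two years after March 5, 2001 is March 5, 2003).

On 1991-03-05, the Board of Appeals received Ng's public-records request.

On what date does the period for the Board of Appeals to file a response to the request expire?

March 5, 1992

1 year after 1991-03-05 is March 5, 1992.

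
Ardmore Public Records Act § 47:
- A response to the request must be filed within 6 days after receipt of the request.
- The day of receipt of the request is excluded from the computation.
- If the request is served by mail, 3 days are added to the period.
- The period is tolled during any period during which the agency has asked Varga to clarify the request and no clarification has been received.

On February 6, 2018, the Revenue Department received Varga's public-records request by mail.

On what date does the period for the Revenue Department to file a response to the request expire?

February 15, 2018

6 days after February 6, 2018 is February 12, 2018.
Service was by mail, adding 3 days: February 12, 2018 + 3 days = February 15, 2018.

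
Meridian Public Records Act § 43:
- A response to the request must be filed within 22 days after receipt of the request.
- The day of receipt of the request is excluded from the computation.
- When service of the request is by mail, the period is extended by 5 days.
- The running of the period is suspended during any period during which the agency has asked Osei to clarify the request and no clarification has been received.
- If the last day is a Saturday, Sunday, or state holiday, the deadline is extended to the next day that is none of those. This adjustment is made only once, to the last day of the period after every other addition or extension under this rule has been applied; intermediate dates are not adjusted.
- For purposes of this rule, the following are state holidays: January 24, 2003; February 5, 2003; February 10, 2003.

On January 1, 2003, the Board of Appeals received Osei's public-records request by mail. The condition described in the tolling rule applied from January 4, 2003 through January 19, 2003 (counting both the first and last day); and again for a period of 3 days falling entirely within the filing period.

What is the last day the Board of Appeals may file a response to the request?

February 17, 2003

22 days after January 1, 2003 is January 23, 2003.
Service was by mail, adding 5 days: January 23, 2003 + 5 days = January 28, 2003.
From January 4, 2003 through January 19, 2003 inclusive is 16 days; tolling adds 16 days: January 28, 2003 + 16 days = February 13, 2003.
Tolling adds 3 days: February 13, 2003 + 3 days = February 16, 2003.
February 16, 2003 is Sunday. The next qualifying day is February 17, 2003.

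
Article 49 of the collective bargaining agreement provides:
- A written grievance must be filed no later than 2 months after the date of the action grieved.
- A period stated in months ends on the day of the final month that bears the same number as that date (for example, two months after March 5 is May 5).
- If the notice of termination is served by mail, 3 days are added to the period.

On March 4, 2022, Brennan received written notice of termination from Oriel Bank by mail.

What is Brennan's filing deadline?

2 months after March 4, 2022 is May 4, 2022.
Service was by mail, adding 3 days: May 4, 2022 + 3 days = May 7, 2022.

May 7, 2022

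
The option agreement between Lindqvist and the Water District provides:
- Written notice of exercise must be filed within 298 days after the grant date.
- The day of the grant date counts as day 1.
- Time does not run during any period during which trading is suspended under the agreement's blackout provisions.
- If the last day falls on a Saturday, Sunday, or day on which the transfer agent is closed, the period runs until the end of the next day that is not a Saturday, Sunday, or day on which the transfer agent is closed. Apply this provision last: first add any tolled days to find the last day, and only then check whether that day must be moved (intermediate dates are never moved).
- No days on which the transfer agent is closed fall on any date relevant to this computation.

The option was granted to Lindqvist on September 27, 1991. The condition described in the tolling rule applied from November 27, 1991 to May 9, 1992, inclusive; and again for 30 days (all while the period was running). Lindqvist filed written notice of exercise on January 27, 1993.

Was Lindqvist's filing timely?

Counting September 27, 1991 as day 1, day 298 is July 20, 1992.
From November 27, 1991 through May 9, 1992 inclusive is 165 days; tolling adds 165 days: July 20, 1992 + 165 days = January 1, 1993.
Tolling adds 30 days: January 1, 1993 + 30 days = January 31, 1993.
January 31, 1993 is Sunday. The next qualifying day is February 1, 1993.
The deadline is February 1, 1993; the filing on January 27, 1993 is on or before that date.

Yes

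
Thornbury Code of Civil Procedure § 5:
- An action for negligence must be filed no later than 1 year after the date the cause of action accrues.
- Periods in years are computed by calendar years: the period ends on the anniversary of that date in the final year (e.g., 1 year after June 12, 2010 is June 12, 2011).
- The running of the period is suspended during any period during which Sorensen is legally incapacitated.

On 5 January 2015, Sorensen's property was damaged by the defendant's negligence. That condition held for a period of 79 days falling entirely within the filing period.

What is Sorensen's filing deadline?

March 24, 2016

1 year after 5 January 2015 is January 5, 2016.
Tolling adds 79 days: January 5, 2016 + 79 days = March 24, 2016.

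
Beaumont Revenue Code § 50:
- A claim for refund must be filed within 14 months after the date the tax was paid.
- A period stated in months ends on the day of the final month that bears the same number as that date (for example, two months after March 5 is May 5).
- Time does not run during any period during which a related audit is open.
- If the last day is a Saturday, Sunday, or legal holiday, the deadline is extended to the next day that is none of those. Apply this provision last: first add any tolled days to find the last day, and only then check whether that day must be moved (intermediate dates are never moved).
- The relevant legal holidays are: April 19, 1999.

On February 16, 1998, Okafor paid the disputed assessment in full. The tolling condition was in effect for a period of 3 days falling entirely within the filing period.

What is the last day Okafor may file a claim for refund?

April 20, 1999

14 months after February 16, 1998 is April 16, 1999.
Tolling adds 3 days: April 16, 1999 + 3 days = April 19, 1999.
April 19, 1999 is a listed holiday. The next qualifying day is April 20, 1999.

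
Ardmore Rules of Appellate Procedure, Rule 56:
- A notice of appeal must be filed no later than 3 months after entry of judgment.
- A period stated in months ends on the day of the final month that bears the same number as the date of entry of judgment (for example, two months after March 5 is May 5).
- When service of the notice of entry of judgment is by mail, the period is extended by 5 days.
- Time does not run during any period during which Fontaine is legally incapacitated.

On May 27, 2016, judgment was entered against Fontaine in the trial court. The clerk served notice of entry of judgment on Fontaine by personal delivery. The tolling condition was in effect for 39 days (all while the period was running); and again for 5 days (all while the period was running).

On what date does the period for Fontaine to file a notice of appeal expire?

3 months after May 27, 2016 is August 27, 2016.
Service was not by mail, so no mail extension applies.
Tolling adds 39 days: August 27, 2016 + 39 days = October 5, 2016.
Tolling adds 5 days: October 5, 2016 + 5 days = October 10, 2016.

October 10, 2016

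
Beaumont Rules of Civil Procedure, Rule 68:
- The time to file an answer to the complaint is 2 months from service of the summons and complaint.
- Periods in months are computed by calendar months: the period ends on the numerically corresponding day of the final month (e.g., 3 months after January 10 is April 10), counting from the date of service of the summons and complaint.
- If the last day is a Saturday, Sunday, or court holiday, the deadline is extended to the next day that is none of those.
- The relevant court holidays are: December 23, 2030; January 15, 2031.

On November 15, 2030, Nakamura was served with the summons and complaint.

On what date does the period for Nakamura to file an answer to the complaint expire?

2 months after November 15, 2030 is January 15, 2031.
January 15, 2031 is a listed holiday. The next qualifying day is January 16, 2031.

January 16, 2031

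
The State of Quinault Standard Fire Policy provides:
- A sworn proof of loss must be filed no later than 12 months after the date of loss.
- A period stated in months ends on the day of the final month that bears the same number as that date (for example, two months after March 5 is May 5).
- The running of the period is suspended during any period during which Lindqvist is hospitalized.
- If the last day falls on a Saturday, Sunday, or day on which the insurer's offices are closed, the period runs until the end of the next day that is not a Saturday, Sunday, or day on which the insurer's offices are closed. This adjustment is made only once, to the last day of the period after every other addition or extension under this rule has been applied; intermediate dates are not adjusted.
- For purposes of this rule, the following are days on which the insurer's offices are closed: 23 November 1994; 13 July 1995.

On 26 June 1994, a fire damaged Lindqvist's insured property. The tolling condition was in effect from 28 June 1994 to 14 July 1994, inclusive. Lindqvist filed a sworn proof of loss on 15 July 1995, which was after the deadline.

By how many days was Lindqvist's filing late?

12 months after 26 June 1994 is June 26, 1995.
From June 28, 1994 through July 14, 1994 inclusive is 17 days; tolling adds 17 days: June 26, 1995 + 17 days = July 13, 1995.
July 13, 1995 is a listed holiday. The next qualifying day is July 14, 1995.
The deadline is July 14, 1995; from July 14, 1995 to July 15, 1995 is 1 days.

1 day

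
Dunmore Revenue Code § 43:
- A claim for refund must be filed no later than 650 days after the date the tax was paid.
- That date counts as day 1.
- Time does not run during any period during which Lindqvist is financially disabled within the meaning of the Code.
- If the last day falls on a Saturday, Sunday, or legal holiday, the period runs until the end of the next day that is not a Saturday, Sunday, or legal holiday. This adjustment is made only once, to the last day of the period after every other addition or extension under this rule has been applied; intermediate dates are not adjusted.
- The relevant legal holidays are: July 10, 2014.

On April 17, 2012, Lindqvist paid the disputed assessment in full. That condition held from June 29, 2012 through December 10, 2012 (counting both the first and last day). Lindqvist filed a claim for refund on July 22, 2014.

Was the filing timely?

Counting April 17, 2012 as day 1, day 650 is January 26, 2014.
From June 29, 2012 through December 10, 2012 inclusive is 165 days; tolling adds 165 days: January 26, 2014 + 165 days = July 10, 2014.
July 10, 2014 is a listed holiday. The next qualifying day is July 11, 2014.
The deadline is July 11, 2014; the filing on July 22, 2014 is after that date.

No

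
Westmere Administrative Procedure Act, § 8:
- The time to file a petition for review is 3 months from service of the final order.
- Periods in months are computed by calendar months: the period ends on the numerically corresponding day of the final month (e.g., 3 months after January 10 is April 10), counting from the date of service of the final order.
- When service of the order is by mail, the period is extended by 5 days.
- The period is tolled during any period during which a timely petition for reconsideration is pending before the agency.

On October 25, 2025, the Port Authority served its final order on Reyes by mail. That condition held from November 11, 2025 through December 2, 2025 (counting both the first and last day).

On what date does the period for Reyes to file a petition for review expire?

February 21, 2026

3 months after October 25, 2025 is January 25, 2026.
Service was by mail, adding 5 days: January 25, 2026 + 5 days = January 30, 2026.
From November 11, 2025 through December 2, 2025 inclusive is 22 days; tolling adds 22 days: January 30, 2026 + 22 days = February 21, 2026.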